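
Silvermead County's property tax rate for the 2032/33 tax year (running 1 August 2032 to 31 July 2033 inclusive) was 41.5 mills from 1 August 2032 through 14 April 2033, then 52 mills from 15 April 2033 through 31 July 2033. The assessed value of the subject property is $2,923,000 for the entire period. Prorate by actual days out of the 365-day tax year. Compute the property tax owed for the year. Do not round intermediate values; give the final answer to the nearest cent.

1 August 2032 – 14 April 2033: 257 days at 41.5 mills → $2,923,000 × 4.15% × 257/365 = $85,411.6616
15 April – 31 July 2033: 108 days at 52 mills → $2,923,000 × 5.2% × 108/365 = $44,974.1589
Total = $130,385.8205

$130,385.82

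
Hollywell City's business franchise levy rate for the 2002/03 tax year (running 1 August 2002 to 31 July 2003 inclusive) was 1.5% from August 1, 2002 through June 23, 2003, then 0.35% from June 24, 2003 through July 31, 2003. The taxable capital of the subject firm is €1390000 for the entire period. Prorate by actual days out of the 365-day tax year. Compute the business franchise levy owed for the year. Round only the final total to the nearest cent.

€19185.81

August 1, 2002 – June 23, 2003: 327 days at 1.5% → €1390000 × 1.5% × 327/365 = €18679.3151
June 24 – July 31, 2003: 38 days at 0.35% → €1390000 × 0.35% × 38/365 = €506.4932
Total = €19185.8082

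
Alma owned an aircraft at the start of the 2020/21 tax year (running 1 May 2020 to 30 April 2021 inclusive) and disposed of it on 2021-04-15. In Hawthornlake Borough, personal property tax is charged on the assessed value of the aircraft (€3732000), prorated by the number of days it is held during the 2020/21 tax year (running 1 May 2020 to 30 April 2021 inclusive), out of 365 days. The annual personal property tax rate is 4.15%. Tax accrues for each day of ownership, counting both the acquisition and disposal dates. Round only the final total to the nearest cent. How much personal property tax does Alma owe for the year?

Days held (2020-05-01 to 2021-04-15): 350 out of 365
Tax = €3732000 × 4.15% × 350/365 = €148513.1507

€148513.15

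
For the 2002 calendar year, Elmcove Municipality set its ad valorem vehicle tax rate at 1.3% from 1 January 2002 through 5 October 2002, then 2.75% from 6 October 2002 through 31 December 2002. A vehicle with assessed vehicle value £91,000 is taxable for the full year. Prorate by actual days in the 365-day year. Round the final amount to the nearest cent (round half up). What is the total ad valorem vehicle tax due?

1 January – 5 October 2002: 278 days at 1.3% → £91,000 × 1.3% × 278/365 = £901.0247
6 October – 31 December 2002: 87 days at 2.75% → £91,000 × 2.75% × 87/365 = £596.4863
Total = £1,497.5110

£1,497.51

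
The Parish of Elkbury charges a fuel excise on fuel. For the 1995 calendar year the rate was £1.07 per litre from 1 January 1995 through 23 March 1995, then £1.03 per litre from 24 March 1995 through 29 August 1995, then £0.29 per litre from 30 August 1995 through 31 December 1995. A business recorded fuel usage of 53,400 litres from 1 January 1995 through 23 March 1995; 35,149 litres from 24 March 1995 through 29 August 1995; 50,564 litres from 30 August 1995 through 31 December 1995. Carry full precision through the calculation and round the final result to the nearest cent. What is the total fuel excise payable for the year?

£108,005.03

1 January – 23 March 1995: 53,400 litres at £1.07/litre → £57,138.00
24 March – 29 August 1995: 35,149 litres at £1.03/litre → £36,203.47
30 August – 31 December 1995: 50,564 litres at £0.29/litre → £14,663.56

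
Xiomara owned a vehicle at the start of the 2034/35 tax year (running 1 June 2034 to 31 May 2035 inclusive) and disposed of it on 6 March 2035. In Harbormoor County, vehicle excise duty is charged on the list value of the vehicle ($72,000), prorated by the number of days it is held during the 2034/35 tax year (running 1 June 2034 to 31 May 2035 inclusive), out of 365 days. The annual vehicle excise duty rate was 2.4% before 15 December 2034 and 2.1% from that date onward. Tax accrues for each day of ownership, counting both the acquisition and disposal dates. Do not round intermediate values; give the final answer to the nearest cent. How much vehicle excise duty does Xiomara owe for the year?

$1,272.33

1 June – 14 December 2034: 197 days at 2.4% → $72,000 × 2.4% × 197/365 = $932.6466
15 December 2034 – 6 March 2035: 82 days at 2.1% → $72,000 × 2.1% × 82/365 = $339.6822
Total = $1,272.3288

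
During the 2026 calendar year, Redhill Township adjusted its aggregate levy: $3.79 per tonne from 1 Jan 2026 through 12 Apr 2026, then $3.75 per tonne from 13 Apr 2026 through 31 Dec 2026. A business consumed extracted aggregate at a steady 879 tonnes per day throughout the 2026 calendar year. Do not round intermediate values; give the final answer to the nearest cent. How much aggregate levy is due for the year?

$1,206,717.57

1 Jan – 12 Apr 2026: 102 days × 879 tonnes/day = 89,658 tonnes at $3.79/tonne → $339,803.82
13 Apr – 31 Dec 2026: 263 days × 879 tonnes/day = 231,177 tonnes at $3.75/tonne → $866,913.75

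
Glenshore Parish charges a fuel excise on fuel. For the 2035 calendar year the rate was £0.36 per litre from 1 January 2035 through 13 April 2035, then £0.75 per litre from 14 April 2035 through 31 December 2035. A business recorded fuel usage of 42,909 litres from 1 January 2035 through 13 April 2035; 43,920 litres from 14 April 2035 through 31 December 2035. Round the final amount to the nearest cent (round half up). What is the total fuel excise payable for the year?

1 January – 13 April 2035: 42,909 litres at £0.36/litre → £15,447.24
14 April – 31 December 2035: 43,920 litres at £0.75/litre → £32,940.00

£48,387.24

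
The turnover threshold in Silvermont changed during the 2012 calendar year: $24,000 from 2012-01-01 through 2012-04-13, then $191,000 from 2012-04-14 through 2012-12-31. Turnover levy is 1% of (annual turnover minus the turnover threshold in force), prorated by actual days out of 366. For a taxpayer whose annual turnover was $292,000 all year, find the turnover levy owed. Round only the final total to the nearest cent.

2012-01-01 to 2012-04-13: 104 days, exemption $24,000 → ($292,000 − $24,000) × 1% × 104/366 = $761.5301
2012-04-14 to 2012-12-31: 262 days, exemption $191,000 → ($292,000 − $191,000) × 1% × 262/366 = $723.0055
Total = $1,484.5355

$1,484.54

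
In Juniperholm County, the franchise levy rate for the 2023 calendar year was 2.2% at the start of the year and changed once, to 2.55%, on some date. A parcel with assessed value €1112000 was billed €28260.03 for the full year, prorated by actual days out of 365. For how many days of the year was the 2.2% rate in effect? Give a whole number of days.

Let d = days at the first rate; then 365 − d days at the second rate.
€1112000 × [2.2%·d + 2.55%·(365−d)] / 365 = €28260.03
Solving gives d = 9, so the new rate took effect on 10 January 2023.

9 days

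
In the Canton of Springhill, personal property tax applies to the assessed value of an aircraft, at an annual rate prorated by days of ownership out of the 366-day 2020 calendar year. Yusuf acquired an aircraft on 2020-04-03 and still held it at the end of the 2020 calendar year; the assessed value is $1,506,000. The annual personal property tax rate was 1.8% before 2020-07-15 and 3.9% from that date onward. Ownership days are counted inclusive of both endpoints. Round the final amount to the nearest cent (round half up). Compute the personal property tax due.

$34,909.57

2020-04-03 to 2020-07-14: 103 days at 1.8% → $1,506,000 × 1.8% × 103/366 = $7,628.7541
2020-07-15 to 2020-12-31: 170 days at 3.9% → $1,506,000 × 3.9% × 170/366 = $27,280.8197
Total = $34,909.5738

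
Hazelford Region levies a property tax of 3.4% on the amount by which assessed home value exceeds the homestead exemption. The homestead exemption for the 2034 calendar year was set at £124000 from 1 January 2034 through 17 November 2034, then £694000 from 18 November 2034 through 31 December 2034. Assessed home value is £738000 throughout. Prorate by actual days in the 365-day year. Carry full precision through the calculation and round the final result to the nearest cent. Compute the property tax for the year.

£18539.78

1 January – 17 November 2034: 321 days, exemption £124000 → (£738000 − £124000) × 3.4% × 321/365 = £18359.4411
18 November – 31 December 2034: 44 days, exemption £694000 → (£738000 − £694000) × 3.4% × 44/365 = £180.3397
Total = £18539.7808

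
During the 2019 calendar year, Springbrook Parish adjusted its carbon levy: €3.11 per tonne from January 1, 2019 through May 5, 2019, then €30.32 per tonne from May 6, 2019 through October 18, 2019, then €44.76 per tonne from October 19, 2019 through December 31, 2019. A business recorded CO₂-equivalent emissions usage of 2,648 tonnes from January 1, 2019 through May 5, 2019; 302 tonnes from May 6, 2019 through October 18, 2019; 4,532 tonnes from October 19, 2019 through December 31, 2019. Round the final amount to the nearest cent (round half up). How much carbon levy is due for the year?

€220244.24

January 1 – May 5, 2019: 2,648 tonnes at €3.11/tonne → €8235.28
May 6 – October 18, 2019: 302 tonnes at €30.32/tonne → €9156.64
October 19 – December 31, 2019: 4,532 tonnes at €44.76/tonne → €202852.32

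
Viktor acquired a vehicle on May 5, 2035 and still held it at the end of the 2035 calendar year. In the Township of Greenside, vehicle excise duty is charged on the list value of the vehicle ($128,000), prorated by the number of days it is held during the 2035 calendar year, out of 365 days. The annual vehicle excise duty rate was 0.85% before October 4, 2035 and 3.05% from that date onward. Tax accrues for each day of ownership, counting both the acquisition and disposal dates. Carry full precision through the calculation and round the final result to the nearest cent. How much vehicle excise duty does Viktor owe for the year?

May 5 – October 3, 2035: 152 days at 0.85% → $128,000 × 0.85% × 152/365 = $453.0849
October 4 – December 31, 2035: 89 days at 3.05% → $128,000 × 3.05% × 89/365 = $951.9342
Total = $1,405.0192

$1,405.02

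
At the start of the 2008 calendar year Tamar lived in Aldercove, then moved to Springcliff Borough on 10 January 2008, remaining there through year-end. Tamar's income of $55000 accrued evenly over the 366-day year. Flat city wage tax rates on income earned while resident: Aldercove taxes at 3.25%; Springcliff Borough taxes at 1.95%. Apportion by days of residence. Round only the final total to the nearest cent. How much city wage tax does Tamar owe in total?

Aldercove, 1 January – 9 January 2008: 9 days → $55000 × 3.25% × 9/366 = $43.9549
Springcliff Borough, 10 January – 31 December 2008: 357 days → $55000 × 1.95% × 357/366 = $1046.1270
Total = $1090.0820

$1090.08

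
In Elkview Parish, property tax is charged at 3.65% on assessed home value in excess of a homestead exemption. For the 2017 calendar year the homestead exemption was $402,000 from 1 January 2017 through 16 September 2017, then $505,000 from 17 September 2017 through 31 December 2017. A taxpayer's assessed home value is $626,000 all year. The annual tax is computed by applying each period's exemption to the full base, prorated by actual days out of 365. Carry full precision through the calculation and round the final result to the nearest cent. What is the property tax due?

1 January – 16 September 2017: 259 days, exemption $402,000 → ($626,000 − $402,000) × 3.65% × 259/365 = $5,801.6000
17 September – 31 December 2017: 106 days, exemption $505,000 → ($626,000 − $505,000) × 3.65% × 106/365 = $1,282.6000
Total = $7,084.2000

$7,084.20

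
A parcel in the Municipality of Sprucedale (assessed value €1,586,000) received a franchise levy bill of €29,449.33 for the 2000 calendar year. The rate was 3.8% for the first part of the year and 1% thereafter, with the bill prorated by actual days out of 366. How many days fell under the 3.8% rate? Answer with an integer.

112 days

Let d = days at the first rate; then 366 − d days at the second rate.
€1,586,000 × [3.8%·d + 1%·(366−d)] / 366 = €29,449.33
Solving gives d = 112, so the new rate took effect on 22 Apr 2000.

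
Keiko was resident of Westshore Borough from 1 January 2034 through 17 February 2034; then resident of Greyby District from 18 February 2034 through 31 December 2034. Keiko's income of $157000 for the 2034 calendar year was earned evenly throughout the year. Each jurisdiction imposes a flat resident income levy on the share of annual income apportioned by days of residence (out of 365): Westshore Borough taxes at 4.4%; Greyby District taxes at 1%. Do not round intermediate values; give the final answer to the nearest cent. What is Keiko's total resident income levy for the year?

Westshore Borough, 1 January – 17 February 2034: 48 days → $157000 × 4.4% × 48/365 = $908.4493
Greyby District, 18 February – 31 December 2034: 317 days → $157000 × 1% × 317/365 = $1363.5342
Total = $2271.9836

$2271.98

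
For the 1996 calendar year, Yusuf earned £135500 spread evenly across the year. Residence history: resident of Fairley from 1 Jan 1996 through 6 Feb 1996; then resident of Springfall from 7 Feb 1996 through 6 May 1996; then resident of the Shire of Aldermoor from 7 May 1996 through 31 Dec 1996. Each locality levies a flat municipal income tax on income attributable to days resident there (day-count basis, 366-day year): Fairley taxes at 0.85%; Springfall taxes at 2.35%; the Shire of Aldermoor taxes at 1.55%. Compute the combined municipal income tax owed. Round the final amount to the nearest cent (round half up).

£2270.92

Fairley, 1 Jan – 6 Feb 1996: 37 days → £135500 × 0.85% × 37/366 = £116.4337
Springfall, 7 Feb – 6 May 1996: 90 days → £135500 × 2.35% × 90/366 = £783.0123
The Shire of Aldermoor, 7 May – 31 Dec 1996: 239 days → £135500 × 1.55% × 239/366 = £1371.4747
Total = £2270.9208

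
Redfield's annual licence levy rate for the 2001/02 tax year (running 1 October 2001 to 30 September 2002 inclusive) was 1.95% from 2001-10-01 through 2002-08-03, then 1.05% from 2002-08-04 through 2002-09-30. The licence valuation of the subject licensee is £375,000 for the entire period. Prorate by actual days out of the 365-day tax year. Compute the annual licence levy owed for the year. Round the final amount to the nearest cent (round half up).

£6,776.20

2001-10-01 to 2002-08-03: 307 days at 1.95% → £375,000 × 1.95% × 307/365 = £6,150.5137
2002-08-04 to 2002-09-30: 58 days at 1.05% → £375,000 × 1.05% × 58/365 = £625.6849
Total = £6,776.1986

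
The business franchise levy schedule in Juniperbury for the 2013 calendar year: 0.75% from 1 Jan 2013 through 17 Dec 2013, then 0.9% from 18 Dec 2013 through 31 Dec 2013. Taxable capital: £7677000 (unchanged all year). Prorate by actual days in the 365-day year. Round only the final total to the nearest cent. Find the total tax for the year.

1 Jan – 17 Dec 2013: 351 days at 0.75% → £7677000 × 0.75% × 351/365 = £55369.0479
18 Dec – 31 Dec 2013: 14 days at 0.9% → £7677000 × 0.9% × 14/365 = £2650.1425
Total = £58019.1904

£58019.19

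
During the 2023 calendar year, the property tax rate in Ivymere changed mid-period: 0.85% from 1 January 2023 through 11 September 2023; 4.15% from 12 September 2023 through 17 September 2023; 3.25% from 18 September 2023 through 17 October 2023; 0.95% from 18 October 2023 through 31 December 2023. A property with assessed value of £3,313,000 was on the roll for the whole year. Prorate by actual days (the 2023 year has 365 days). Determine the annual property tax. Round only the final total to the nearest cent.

£37,173.68

1 January – 11 September 2023: 254 days at 0.85% → £3,313,000 × 0.85% × 254/365 = £19,596.6219
12 September – 17 September 2023: 6 days at 4.15% → £3,313,000 × 4.15% × 6/365 = £2,260.1014
18 September – 17 October 2023: 30 days at 3.25% → £3,313,000 × 3.25% × 30/365 = £8,849.7945
18 October – 31 December 2023: 75 days at 0.95% → £3,313,000 × 0.95% × 75/365 = £6,467.1575
Total = £37,173.6753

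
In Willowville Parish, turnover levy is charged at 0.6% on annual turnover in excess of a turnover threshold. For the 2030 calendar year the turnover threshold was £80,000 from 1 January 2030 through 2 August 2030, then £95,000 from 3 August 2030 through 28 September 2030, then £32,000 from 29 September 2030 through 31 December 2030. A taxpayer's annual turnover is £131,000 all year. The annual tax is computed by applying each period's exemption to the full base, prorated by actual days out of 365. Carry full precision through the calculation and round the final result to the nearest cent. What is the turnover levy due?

1 January – 2 August 2030: 214 days, exemption £80,000 → (£131,000 − £80,000) × 0.6% × 214/365 = £179.4082
3 August – 28 September 2030: 57 days, exemption £95,000 → (£131,000 − £95,000) × 0.6% × 57/365 = £33.7315
29 September – 31 December 2030: 94 days, exemption £32,000 → (£131,000 − £32,000) × 0.6% × 94/365 = £152.9753
Total = £366.1151

£366.12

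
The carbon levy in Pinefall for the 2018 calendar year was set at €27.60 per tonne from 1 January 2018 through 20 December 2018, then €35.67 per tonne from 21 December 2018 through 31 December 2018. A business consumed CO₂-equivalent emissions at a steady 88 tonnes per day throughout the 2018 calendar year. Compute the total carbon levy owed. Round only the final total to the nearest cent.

€894,323.76

1 January – 20 December 2018: 354 days × 88 tonnes/day = 31,152 tonnes at €27.60/tonne → €859,795.20
21 December – 31 December 2018: 11 days × 88 tonnes/day = 968 tonnes at €35.67/tonne → €34,528.56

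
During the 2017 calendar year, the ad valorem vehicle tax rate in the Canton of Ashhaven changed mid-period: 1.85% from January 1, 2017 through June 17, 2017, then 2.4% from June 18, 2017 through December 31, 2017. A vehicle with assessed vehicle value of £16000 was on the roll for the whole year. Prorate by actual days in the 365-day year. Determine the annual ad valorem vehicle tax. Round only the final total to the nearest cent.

£343.50

January 1 – June 17, 2017: 168 days at 1.85% → £16000 × 1.85% × 168/365 = £136.2411
June 18 – December 31, 2017: 197 days at 2.4% → £16000 × 2.4% × 197/365 = £207.2548
Total = £343.4959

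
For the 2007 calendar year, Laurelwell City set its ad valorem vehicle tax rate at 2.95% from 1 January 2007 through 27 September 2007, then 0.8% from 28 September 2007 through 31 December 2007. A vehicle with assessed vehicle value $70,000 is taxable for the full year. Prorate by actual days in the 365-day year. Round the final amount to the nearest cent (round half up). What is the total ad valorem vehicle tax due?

1 January – 27 September 2007: 270 days at 2.95% → $70,000 × 2.95% × 270/365 = $1,527.5342
28 September – 31 December 2007: 95 days at 0.8% → $70,000 × 0.8% × 95/365 = $145.7534
Total = $1,673.2877

$1,673.29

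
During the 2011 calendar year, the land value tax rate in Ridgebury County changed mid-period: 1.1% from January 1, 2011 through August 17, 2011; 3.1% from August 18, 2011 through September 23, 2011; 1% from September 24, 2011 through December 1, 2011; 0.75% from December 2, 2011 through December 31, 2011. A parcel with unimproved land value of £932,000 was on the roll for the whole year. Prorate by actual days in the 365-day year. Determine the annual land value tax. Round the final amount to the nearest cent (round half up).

January 1 – August 17, 2011: 229 days at 1.1% → £932,000 × 1.1% × 229/365 = £6,432.0767
August 18 – September 23, 2011: 37 days at 3.1% → £932,000 × 3.1% × 37/365 = £2,928.7781
September 24 – December 1, 2011: 69 days at 1% → £932,000 × 1% × 69/365 = £1,761.8630
December 2 – December 31, 2011: 30 days at 0.75% → £932,000 × 0.75% × 30/365 = £574.5205
Total = £11,697.2384

£11,697.24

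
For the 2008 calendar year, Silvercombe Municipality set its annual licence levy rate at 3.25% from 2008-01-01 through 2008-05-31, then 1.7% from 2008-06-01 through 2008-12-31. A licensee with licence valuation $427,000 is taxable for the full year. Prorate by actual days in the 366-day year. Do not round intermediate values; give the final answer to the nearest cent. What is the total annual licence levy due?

2008-01-01 to 2008-05-31: 152 days at 3.25% → $427,000 × 3.25% × 152/366 = $5,763.3333
2008-06-01 to 2008-12-31: 214 days at 1.7% → $427,000 × 1.7% × 214/366 = $4,244.3333
Total = $10,007.6667

$10,007.67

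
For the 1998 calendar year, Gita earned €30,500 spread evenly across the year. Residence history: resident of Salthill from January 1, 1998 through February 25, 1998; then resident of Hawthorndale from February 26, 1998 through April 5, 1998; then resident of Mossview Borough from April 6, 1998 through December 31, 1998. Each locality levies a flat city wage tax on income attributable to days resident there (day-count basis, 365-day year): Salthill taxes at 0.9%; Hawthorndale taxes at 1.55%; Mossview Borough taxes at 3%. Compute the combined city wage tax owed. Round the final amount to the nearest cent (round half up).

€769.48

Salthill, January 1 – February 25, 1998: 56 days → €30,500 × 0.9% × 56/365 = €42.1151
Hawthorndale, February 26 – April 5, 1998: 39 days → €30,500 × 1.55% × 39/365 = €50.5130
Mossview Borough, April 6 – December 31, 1998: 270 days → €30,500 × 3% × 270/365 = €676.8493
Total = €769.4774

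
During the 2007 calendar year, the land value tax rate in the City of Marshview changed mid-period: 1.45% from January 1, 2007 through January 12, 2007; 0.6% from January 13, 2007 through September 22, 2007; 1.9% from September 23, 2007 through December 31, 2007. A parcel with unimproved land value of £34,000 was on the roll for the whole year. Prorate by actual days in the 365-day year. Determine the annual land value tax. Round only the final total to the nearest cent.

£334.60

January 1 – January 12, 2007: 12 days at 1.45% → £34,000 × 1.45% × 12/365 = £16.2082
January 13 – September 22, 2007: 253 days at 0.6% → £34,000 × 0.6% × 253/365 = £141.4027
September 23 – December 31, 2007: 100 days at 1.9% → £34,000 × 1.9% × 100/365 = £176.9863
Total = £334.5973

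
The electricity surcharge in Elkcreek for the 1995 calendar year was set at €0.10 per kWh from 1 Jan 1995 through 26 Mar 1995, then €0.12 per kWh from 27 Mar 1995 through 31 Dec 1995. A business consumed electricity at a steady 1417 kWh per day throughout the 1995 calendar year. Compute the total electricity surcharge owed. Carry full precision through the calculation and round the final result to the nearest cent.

€59,655.70

1 Jan – 26 Mar 1995: 85 days × 1417 kWh/day = 120,445 kWh at €0.10/kWh → €12,044.50
27 Mar – 31 Dec 1995: 280 days × 1417 kWh/day = 396,760 kWh at €0.12/kWh → €47,611.20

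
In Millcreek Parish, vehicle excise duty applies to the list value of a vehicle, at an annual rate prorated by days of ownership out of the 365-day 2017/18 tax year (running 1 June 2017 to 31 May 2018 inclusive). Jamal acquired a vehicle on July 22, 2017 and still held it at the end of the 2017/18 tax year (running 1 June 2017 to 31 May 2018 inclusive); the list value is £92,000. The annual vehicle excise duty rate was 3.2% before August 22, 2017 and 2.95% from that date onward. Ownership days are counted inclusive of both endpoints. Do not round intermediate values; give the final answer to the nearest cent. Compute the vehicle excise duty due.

July 22 – August 21, 2017: 31 days at 3.2% → £92,000 × 3.2% × 31/365 = £250.0384
August 22, 2017 – May 31, 2018: 283 days at 2.95% → £92,000 × 2.95% × 283/365 = £2,104.2795
Total = £2,354.3178

£2,354.32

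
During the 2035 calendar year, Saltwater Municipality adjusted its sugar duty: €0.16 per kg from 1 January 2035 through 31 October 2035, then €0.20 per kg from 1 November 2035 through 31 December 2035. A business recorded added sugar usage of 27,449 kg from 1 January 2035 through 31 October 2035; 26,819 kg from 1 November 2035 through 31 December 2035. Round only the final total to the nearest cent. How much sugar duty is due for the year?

€9,755.64

1 January – 31 October 2035: 27,449 kg at €0.16/kg → €4,391.84
1 November – 31 December 2035: 26,819 kg at €0.20/kg → €5,363.80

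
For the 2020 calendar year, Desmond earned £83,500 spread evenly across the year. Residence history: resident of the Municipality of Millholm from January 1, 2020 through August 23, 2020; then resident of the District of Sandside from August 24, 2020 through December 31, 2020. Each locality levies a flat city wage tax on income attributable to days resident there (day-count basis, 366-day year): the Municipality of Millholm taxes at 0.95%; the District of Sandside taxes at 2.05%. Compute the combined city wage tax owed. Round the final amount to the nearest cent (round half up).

£1,119.49

The Municipality of Millholm, January 1 – August 23, 2020: 236 days → £83,500 × 0.95% × 236/366 = £511.4945
The District of Sandside, August 24 – December 31, 2020: 130 days → £83,500 × 2.05% × 130/366 = £607.9986
Total = £1,119.4932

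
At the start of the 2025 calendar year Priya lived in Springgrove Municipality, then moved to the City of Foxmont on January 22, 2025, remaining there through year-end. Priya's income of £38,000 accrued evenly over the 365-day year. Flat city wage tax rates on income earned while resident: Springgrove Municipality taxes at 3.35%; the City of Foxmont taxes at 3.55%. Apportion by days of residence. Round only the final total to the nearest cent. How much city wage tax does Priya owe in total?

Springgrove Municipality, January 1 – January 21, 2025: 21 days → £38,000 × 3.35% × 21/365 = £73.2411
The City of Foxmont, January 22 – December 31, 2025: 344 days → £38,000 × 3.55% × 344/365 = £1,271.3863
Total = £1,344.6274

£1,344.63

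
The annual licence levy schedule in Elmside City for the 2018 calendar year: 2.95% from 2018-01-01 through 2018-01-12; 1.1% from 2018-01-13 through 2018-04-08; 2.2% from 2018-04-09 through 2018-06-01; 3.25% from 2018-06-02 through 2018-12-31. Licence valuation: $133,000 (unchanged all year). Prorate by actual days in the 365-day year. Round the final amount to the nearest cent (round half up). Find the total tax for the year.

$3,429.03

2018-01-01 to 2018-01-12: 12 days at 2.95% → $133,000 × 2.95% × 12/365 = $128.9918
2018-01-13 to 2018-04-08: 86 days at 1.1% → $133,000 × 1.1% × 86/365 = $344.7068
2018-04-09 to 2018-06-01: 54 days at 2.2% → $133,000 × 2.2% × 54/365 = $432.8877
2018-06-02 to 2018-12-31: 213 days at 3.25% → $133,000 × 3.25% × 213/365 = $2,522.4452
Total = $3,429.0315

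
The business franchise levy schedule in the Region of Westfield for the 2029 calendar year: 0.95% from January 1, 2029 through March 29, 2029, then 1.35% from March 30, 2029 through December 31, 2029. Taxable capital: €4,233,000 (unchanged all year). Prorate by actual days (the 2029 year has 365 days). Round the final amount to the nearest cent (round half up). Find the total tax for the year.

January 1 – March 29, 2029: 88 days at 0.95% → €4,233,000 × 0.95% × 88/365 = €9,695.3096
March 30 – December 31, 2029: 277 days at 1.35% → €4,233,000 × 1.35% × 277/365 = €43,367.9548
Total = €53,063.2644

€53,063.26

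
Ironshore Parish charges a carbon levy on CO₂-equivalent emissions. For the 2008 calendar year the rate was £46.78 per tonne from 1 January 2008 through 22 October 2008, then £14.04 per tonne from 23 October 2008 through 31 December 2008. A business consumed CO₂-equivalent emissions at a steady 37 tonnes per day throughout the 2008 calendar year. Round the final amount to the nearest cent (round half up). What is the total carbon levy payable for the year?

1 January – 22 October 2008: 296 days × 37 tonnes/day = 10,952 tonnes at £46.78/tonne → £512,334.56
23 October – 31 December 2008: 70 days × 37 tonnes/day = 2,590 tonnes at £14.04/tonne → £36,363.60

£548,698.16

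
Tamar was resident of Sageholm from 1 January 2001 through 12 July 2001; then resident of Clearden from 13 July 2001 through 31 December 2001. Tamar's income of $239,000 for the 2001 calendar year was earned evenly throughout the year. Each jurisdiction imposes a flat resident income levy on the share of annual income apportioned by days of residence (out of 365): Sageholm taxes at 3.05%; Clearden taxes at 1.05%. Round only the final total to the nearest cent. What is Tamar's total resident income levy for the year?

Sageholm, 1 January – 12 July 2001: 193 days → $239,000 × 3.05% × 193/365 = $3,854.4479
Clearden, 13 July – 31 December 2001: 172 days → $239,000 × 1.05% × 172/365 = $1,182.5589
Total = $5,037.0068

$5,037.01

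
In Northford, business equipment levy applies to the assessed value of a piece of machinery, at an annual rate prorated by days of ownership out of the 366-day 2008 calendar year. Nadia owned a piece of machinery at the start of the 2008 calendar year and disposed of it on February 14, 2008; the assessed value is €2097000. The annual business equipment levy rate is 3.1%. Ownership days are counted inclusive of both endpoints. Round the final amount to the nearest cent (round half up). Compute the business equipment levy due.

€7992.66

Days held (January 1 – February 14, 2008): 45 out of 366
Tax = €2097000 × 3.1% × 45/366 = €7992.6639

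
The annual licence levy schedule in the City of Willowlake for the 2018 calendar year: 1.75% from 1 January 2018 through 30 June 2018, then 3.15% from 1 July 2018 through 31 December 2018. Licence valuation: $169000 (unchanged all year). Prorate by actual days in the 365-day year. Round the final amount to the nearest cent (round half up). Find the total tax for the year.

$4150.22

1 January – 30 June 2018: 181 days at 1.75% → $169000 × 1.75% × 181/365 = $1466.5959
1 July – 31 December 2018: 184 days at 3.15% → $169000 × 3.15% × 184/365 = $2683.6274
Total = $4150.2233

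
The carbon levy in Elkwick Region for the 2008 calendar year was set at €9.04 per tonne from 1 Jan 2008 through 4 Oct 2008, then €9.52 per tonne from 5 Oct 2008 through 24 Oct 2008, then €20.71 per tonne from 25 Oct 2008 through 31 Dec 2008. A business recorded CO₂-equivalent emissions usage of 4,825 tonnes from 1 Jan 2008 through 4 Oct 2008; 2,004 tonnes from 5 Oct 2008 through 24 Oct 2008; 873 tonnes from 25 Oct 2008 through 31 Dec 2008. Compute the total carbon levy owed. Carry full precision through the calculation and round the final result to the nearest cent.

1 Jan – 4 Oct 2008: 4,825 tonnes at €9.04/tonne → €43,618.00
5 Oct – 24 Oct 2008: 2,004 tonnes at €9.52/tonne → €19,078.08
25 Oct – 31 Dec 2008: 873 tonnes at €20.71/tonne → €18,079.83

€80,775.91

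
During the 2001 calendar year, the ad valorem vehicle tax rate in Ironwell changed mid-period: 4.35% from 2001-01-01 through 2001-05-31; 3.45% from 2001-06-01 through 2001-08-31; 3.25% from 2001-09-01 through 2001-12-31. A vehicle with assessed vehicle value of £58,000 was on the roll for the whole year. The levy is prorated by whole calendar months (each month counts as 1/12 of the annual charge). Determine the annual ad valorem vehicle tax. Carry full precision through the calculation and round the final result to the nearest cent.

2001-01-01 to 2001-05-31: 5 months at 4.35% → £58,000 × 4.35% × 5/12 = £1,051.2500
2001-06-01 to 2001-08-31: 3 months at 3.45% → £58,000 × 3.45% × 3/12 = £500.2500
2001-09-01 to 2001-12-31: 4 months at 3.25% → £58,000 × 3.25% × 4/12 = £628.3333
Total = £2,179.8333

£2,179.83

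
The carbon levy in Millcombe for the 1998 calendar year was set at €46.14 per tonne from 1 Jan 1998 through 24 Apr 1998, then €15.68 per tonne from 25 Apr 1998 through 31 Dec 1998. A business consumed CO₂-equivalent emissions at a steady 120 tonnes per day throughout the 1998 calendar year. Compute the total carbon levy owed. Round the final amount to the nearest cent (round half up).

1 Jan – 24 Apr 1998: 114 days × 120 tonnes/day = 13,680 tonnes at €46.14/tonne → €631,195.20
25 Apr – 31 Dec 1998: 251 days × 120 tonnes/day = 30,120 tonnes at €15.68/tonne → €472,281.60

€1,103,476.80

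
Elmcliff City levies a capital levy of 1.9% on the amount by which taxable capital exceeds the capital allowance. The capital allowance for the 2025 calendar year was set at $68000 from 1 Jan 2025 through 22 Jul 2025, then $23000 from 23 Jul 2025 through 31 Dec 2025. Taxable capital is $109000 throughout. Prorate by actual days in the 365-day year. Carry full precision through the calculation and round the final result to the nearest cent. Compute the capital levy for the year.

$1158.48

1 Jan – 22 Jul 2025: 203 days, exemption $68000 → ($109000 − $68000) × 1.9% × 203/365 = $433.2521
23 Jul – 31 Dec 2025: 162 days, exemption $23000 → ($109000 − $23000) × 1.9% × 162/365 = $725.2274
Total = $1158.4795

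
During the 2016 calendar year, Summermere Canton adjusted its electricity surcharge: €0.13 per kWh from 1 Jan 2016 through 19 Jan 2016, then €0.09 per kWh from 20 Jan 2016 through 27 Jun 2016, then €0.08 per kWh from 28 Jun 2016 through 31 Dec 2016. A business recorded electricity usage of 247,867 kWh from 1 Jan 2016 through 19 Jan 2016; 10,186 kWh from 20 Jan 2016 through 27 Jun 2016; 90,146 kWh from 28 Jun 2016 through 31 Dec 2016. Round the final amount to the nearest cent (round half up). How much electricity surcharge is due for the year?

1 Jan – 19 Jan 2016: 247,867 kWh at €0.13/kWh → €32,222.71
20 Jan – 27 Jun 2016: 10,186 kWh at €0.09/kWh → €916.74
28 Jun – 31 Dec 2016: 90,146 kWh at €0.08/kWh → €7,211.68

€40,351.13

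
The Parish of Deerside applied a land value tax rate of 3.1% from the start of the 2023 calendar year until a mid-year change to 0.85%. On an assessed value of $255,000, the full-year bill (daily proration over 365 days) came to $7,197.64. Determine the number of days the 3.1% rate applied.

320 days

Let d = days at the first rate; then 365 − d days at the second rate.
$255,000 × [3.1%·d + 0.85%·(365−d)] / 365 = $7,197.64
Solving gives d = 320, so the new rate took effect on 17 November 2023.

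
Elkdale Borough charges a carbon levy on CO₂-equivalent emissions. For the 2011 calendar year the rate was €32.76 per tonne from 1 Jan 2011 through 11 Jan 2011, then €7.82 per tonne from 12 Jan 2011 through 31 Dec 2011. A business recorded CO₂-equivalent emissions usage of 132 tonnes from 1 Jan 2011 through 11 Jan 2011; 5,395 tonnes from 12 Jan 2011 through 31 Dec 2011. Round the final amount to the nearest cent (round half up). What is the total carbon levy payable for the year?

€46,513.22

1 Jan – 11 Jan 2011: 132 tonnes at €32.76/tonne → €4,324.32
12 Jan – 31 Dec 2011: 5,395 tonnes at €7.82/tonne → €42,188.90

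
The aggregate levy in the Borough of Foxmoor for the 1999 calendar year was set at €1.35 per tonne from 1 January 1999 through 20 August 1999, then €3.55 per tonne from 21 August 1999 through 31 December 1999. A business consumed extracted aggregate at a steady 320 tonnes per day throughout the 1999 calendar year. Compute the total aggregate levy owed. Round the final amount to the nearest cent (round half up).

€251312.00

1 January – 20 August 1999: 232 days × 320 tonnes/day = 74,240 tonnes at €1.35/tonne → €100224.00
21 August – 31 December 1999: 133 days × 320 tonnes/day = 42,560 tonnes at €3.55/tonne → €151088.00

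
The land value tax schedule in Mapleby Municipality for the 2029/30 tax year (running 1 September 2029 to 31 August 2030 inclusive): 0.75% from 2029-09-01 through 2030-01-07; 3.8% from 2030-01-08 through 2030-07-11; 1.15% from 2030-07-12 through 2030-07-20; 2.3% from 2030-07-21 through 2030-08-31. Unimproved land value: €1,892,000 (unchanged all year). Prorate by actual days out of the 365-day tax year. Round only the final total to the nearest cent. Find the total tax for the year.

2029-09-01 to 2030-01-07: 129 days at 0.75% → €1,892,000 × 0.75% × 129/365 = €5,015.0959
2030-01-08 to 2030-07-11: 185 days at 3.8% → €1,892,000 × 3.8% × 185/365 = €36,440.4384
2030-07-12 to 2030-07-20: 9 days at 1.15% → €1,892,000 × 1.15% × 9/365 = €536.4986
2030-07-21 to 2030-08-31: 42 days at 2.3% → €1,892,000 × 2.3% × 42/365 = €5,007.3205
Total = €46,999.3534

€46,999.35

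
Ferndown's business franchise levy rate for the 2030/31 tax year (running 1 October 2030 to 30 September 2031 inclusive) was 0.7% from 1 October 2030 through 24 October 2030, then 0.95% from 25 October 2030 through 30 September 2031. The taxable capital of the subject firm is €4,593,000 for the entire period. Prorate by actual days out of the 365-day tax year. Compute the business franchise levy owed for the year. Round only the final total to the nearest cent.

1 October – 24 October 2030: 24 days at 0.7% → €4,593,000 × 0.7% × 24/365 = €2,114.0384
25 October 2030 – 30 September 2031: 341 days at 0.95% → €4,593,000 × 0.95% × 341/365 = €40,764.4479
Total = €42,878.4863

€42,878.49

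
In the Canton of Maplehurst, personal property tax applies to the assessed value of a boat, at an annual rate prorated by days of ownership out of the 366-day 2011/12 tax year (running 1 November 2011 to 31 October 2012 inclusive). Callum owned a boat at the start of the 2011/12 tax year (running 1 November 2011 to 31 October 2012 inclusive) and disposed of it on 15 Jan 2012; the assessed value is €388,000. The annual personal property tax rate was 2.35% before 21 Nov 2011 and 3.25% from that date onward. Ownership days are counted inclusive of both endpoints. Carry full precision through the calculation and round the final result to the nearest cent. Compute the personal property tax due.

€2,427.65

1 Nov – 20 Nov 2011: 20 days at 2.35% → €388,000 × 2.35% × 20/366 = €498.2514
21 Nov 2011 – 15 Jan 2012: 56 days at 3.25% → €388,000 × 3.25% × 56/366 = €1,929.3989
Total = €2,427.6503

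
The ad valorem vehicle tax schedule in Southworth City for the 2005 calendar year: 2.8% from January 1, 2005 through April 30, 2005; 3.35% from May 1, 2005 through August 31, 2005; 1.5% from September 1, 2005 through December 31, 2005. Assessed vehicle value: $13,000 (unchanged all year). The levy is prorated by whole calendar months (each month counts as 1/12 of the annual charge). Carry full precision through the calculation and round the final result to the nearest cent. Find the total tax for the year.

$331.50

January 1 – April 30, 2005: 4 months at 2.8% → $13,000 × 2.8% × 4/12 = $121.3333
May 1 – August 31, 2005: 4 months at 3.35% → $13,000 × 3.35% × 4/12 = $145.1667
September 1 – December 31, 2005: 4 months at 1.5% → $13,000 × 1.5% × 4/12 = $65.0000
Total = $331.5000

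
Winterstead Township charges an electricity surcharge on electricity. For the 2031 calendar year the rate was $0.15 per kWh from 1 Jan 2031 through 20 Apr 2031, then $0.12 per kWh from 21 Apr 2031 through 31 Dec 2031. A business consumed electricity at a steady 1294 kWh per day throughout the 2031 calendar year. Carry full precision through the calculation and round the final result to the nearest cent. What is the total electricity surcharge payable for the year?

$60,947.40

1 Jan – 20 Apr 2031: 110 days × 1294 kWh/day = 142,340 kWh at $0.15/kWh → $21,351.00
21 Apr – 31 Dec 2031: 255 days × 1294 kWh/day = 329,970 kWh at $0.12/kWh → $39,596.40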